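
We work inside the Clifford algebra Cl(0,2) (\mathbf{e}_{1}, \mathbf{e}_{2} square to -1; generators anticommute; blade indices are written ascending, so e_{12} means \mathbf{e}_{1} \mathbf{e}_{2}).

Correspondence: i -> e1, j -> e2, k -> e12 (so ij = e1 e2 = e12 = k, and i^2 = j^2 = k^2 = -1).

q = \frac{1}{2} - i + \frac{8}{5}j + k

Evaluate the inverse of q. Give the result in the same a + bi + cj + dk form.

In blades: q = \frac{1}{2} - e_{1} + \frac{8}{5} e_{2} + e_{12}.
With qbar = \frac{1}{2} + e_{1} - \frac{8}{5} e_{2} - e_{12} (scalar fixed, mapped units negated), q qbar = \frac{481}{100} (the sum of squared coefficients), so q^-1 = qbar / (\frac{481}{100}) = \frac{50}{481} + \frac{100}{481} e_{1} - \frac{160}{481} e_{2} - \frac{100}{481} e_{12}; translating back:
Answer: \frac{50}{481} + \frac{100}{481}i - \frac{160}{481}j - \frac{100}{481}k


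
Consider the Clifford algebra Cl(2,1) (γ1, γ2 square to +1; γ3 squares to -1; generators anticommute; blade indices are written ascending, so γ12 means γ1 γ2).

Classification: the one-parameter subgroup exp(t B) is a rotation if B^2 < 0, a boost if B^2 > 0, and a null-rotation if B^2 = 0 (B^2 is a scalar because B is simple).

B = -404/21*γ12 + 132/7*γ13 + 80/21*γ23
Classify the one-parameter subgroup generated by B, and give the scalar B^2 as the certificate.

B^2 term by term: the squares give (-404/21)^2*(γ12)^2 + (132/7)^2*(γ13)^2 + (80/21)^2*(γ23)^2 = 163216/441*(-1) + 17424/49*(+1) + 6400/441*(+1) = 0 (each basis 2-blade squares to minus the product of its generators' squares); cross terms between blades sharing an index anticommute and cancel. So B^2 = 0.
Answer: null-rotation, certificate B^2 = 0. Key observation: B^2 = 0 is a conjugation invariant, so its sign decides the class regardless of the surface form of B.


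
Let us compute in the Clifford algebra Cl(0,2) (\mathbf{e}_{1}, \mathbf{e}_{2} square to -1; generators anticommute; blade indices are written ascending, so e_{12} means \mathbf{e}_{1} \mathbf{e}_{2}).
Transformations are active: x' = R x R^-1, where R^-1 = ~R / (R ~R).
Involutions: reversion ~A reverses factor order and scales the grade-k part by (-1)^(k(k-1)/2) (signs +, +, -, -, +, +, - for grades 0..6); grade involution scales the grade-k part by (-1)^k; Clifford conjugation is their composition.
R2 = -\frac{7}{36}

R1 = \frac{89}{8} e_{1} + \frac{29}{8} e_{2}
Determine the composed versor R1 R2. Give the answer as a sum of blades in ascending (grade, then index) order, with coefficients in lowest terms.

Distribute over the terms of R2 (each basis-blade product reordered to ascending indices, repeated generators contracted through their squares):
R1 (-\frac{7}{36}) = -\frac{623}{288} e_{1} - \frac{203}{288} e_{2}
Answer: -\frac{623}{288} e_{1} - \frac{203}{288} e_{2}


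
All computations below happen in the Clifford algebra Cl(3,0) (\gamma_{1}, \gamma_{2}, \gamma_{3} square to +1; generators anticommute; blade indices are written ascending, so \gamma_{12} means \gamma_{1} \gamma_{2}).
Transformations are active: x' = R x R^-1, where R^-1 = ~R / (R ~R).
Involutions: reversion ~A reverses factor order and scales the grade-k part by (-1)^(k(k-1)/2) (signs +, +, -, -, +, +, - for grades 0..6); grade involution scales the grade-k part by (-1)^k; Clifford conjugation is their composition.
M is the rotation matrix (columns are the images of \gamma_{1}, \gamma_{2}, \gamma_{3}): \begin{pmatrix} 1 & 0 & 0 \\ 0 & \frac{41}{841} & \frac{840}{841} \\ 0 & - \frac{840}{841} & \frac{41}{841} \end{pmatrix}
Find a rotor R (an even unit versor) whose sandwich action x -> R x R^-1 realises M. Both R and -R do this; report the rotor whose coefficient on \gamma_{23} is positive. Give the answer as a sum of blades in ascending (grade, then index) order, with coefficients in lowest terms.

Method: write R = a + b12*\gamma_{12} + b13*\gamma_{13} + b23*\gamma_{23} with a^2 + b12^2 + b13^2 + b23^2 = 1 (so R^-1 = ~R). Expanding the columns R e_j ~R gives tr M = 4a^2 - 1 and, from the antisymmetric part, M21 - M12 = -4a*b12, M13 - M31 = 4a*b13, M32 - M23 = -4a*b23.
Here tr M = \frac{923}{841}, so a^2 = (1 + tr M)/4 = \frac{441}{841} and a = ±\frac{21}{29}. Taking a = \frac{21}{29}: M21 - M12 = 0, M13 - M31 = 0, M32 - M23 = -\frac{1680}{841}, giving b12 = 0, b13 = 0, b23 = \frac{20}{29}, i.e. R = \frac{21}{29} + \frac{20}{29} \gamma_{23}.
Its \gamma_{23} coefficient is already positive.
Answer: \frac{21}{29} + \frac{20}{29} \gamma_{23}. Sheet selection: the two-to-one cover makes ±R indistinguishable at the matrix level (trace \frac{923}{841}), so uniqueness comes from the required sign on \gamma_{23}.


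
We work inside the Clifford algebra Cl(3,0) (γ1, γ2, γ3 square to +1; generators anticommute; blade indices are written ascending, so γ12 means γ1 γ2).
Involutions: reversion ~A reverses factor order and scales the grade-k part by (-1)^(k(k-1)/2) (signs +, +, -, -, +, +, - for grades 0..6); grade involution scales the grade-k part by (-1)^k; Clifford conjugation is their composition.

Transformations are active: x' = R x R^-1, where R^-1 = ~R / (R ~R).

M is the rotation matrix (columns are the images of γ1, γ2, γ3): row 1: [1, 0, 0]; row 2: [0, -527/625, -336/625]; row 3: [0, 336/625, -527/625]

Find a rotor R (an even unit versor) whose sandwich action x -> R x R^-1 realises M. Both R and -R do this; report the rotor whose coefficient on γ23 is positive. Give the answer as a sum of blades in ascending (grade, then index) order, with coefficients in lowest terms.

Method: write R = a + b12*γ12 + b13*γ13 + b23*γ23 with a^2 + b12^2 + b13^2 + b23^2 = 1 (so R^-1 = ~R). Expanding the columns R e_j ~R gives tr M = 4a^2 - 1 and, from the antisymmetric part, M21 - M12 = -4a*b12, M13 - M31 = 4a*b13, M32 - M23 = -4a*b23.
Here tr M = -429/625, so a^2 = (1 + tr M)/4 = 49/625 and a = ±7/25. Taking a = 7/25: M21 - M12 = 0, M13 - M31 = 0, M32 - M23 = 672/625, giving b12 = 0, b13 = 0, b23 = -24/25, i.e. R = 7/25 - 24/25*γ23.
Its γ23 coefficient is negative, so report the other preimage -R.
Answer: -7/25 + 24/25*γ23. Why the constraint matters: R and -R act identically through the sandwich — M has trace -429/625 either way — so only the sign condition on γ23 picks one of the two preimages.


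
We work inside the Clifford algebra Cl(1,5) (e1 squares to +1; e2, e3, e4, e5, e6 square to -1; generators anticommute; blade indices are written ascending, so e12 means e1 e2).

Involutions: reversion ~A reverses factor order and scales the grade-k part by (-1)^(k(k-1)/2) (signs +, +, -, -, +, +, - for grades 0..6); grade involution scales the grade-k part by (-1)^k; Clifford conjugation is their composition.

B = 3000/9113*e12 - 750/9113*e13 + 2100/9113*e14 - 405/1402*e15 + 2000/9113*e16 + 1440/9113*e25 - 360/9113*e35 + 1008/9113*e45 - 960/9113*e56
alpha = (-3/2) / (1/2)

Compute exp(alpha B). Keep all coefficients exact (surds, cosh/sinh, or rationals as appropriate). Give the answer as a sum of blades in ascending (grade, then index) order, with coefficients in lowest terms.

B^2 term by term: the squares give (3000/9113)^2*(e12)^2 + (-750/9113)^2*(e13)^2 + (2100/9113)^2*(e14)^2 + (-405/1402)^2*(e15)^2 + (2000/9113)^2*(e16)^2 + (1440/9113)^2*(e25)^2 + (-360/9113)^2*(e35)^2 + (1008/9113)^2*(e45)^2 + (-960/9113)^2*(e56)^2 = 9000000/83046769*(+1) + 562500/83046769*(+1) + 4410000/83046769*(+1) + 164025/1965604*(+1) + 4000000/83046769*(+1) + 2073600/83046769*(-1) + 129600/83046769*(-1) + 1016064/83046769*(-1) + 921600/83046769*(-1) = 1/4 (each basis 2-blade squares to minus the product of its generators' squares); cross terms between blades sharing an index anticommute and cancel; the commuting (index-disjoint) pairs give grade-4 terms 2*c*c'*(blade product), which cancel blade by blade — e1235: -2160000/83046769 + 2160000/83046769 = 0; e1245: 6048000/83046769 - 6048000/83046769 = 0; e1256: -5760000/83046769 + 5760000/83046769 = 0; e1345: -1512000/83046769 + 1512000/83046769 = 0; e1356: 1440000/83046769 - 1440000/83046769 = 0; e1456: -4032000/83046769 + 4032000/83046769 = 0 — confirming B is simple. So B^2 = 1/4.
B^2 = 1/4 — the series telescopes hyperbolically here: l = 1/2, alpha*l = -3/2, so exp(alpha B) = cosh(-3/2) + (sinh(-3/2)/(1/2))*B = cosh(3/2) + (-2*sinh(3/2))*B.
Answer: cosh(3/2) - 6000*sinh(3/2)/9113*e12 + 1500*sinh(3/2)/9113*e13 - 4200*sinh(3/2)/9113*e14 + 405*sinh(3/2)/701*e15 - 4000*sinh(3/2)/9113*e16 - 2880*sinh(3/2)/9113*e25 + 720*sinh(3/2)/9113*e35 - 2016*sinh(3/2)/9113*e45 + 1920*sinh(3/2)/9113*e56


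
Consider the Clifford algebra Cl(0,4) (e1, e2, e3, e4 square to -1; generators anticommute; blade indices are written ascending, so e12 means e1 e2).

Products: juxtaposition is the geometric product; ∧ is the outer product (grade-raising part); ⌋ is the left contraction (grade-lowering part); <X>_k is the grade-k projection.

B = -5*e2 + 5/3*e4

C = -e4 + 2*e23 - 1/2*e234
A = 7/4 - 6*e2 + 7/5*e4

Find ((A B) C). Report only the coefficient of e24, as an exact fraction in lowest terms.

step 1: -97/3 - 35/4*e2 + 35/12*e4 - 3*e24
step 2: 35/12 - 3*e2 + 19*e3 + 97/3*e4 - 1517/24*e23 + 35/4*e24 + 13/8*e34 + 22*e234
Answer: 35/4


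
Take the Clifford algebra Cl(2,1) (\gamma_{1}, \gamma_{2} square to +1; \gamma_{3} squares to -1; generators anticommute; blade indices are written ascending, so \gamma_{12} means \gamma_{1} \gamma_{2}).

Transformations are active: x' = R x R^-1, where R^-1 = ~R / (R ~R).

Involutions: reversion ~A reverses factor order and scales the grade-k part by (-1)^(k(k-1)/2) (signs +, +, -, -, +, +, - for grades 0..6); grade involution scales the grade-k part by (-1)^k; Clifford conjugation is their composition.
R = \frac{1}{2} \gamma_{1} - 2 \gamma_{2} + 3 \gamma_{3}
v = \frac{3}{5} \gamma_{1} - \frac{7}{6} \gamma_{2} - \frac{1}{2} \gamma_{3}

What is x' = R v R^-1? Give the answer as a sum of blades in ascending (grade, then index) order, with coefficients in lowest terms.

~R = \frac{1}{2} \gamma_{1} - 2 \gamma_{2} + 3 \gamma_{3}, and R ~R = -\frac{19}{4}, so R^-1 = ~R / (-\frac{19}{4}).
R v = \frac{62}{15} + \frac{37}{60} \gamma_{12} - \frac{41}{20} \gamma_{13} + \frac{9}{2} \gamma_{23}
Answer: -\frac{419}{285} \gamma_{1} + \frac{883}{190} \gamma_{2} - \frac{897}{190} \gamma_{3}


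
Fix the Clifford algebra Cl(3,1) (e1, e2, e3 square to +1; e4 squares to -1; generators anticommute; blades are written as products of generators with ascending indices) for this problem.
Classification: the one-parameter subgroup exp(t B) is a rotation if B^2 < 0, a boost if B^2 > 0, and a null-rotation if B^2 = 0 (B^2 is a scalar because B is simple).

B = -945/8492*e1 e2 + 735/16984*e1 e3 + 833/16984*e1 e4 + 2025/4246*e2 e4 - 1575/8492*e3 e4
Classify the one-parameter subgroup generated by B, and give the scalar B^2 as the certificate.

B^2 term by term: the squares give (-945/8492)^2*(e1 e2)^2 + (735/16984)^2*(e1 e3)^2 + (833/16984)^2*(e1 e4)^2 + (2025/4246)^2*(e2 e4)^2 + (-1575/8492)^2*(e3 e4)^2 = 893025/72114064*(-1) + 540225/288456256*(-1) + 693889/288456256*(+1) + 4100625/18028516*(+1) + 2480625/72114064*(+1) = 1/4 (each basis 2-blade squares to minus the product of its generators' squares); cross terms between blades sharing an index anticommute and cancel; the commuting (index-disjoint) pairs give grade-4 terms 2*c*c'*(blade product), which cancel blade by blade — e1 e2 e3 e4: 1488375/36057032 - 1488375/36057032 = 0 — confirming B is simple. So B^2 = 1/4.
Answer: boost, certificate B^2 = 1/4. Why this suffices: the scalar 1/4 survives any versor conjugation, so its sign alone determines the class however B is presented.


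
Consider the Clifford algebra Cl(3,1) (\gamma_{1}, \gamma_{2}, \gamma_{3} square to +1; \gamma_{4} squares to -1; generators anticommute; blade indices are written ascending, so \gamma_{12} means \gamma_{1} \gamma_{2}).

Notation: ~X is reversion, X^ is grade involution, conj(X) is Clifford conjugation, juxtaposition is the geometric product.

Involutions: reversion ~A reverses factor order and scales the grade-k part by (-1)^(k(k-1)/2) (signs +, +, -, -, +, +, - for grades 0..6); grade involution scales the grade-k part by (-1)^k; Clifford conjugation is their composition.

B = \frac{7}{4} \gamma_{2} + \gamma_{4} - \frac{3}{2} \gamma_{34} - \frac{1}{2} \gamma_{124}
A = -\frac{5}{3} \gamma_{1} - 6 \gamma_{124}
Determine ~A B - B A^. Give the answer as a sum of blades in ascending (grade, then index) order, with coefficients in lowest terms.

first term: -3 - \frac{107}{12} \gamma_{12} - \frac{73}{6} \gamma_{14} + \frac{5}{6} \gamma_{24} - 9 \gamma_{123} + \frac{5}{2} \gamma_{134}
second term: -3 - \frac{107}{12} \gamma_{12} - \frac{73}{6} \gamma_{14} - \frac{5}{6} \gamma_{24} + 9 \gamma_{123} - \frac{5}{2} \gamma_{134}
Answer: \frac{5}{3} \gamma_{24} - 18 \gamma_{123} + 5 \gamma_{134}


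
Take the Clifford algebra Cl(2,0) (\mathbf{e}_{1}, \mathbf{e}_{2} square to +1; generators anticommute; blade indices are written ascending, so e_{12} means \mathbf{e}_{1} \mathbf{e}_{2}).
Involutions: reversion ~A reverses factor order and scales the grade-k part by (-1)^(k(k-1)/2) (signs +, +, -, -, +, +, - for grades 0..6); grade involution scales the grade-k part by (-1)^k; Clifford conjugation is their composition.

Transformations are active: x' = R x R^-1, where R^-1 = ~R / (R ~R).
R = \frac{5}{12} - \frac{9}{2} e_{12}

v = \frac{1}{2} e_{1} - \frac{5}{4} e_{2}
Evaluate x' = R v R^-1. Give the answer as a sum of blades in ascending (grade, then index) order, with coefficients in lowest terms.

~R = \frac{5}{12} + \frac{9}{2} e_{12}, and R ~R = \frac{2941}{144}, so R^-1 = ~R / (\frac{2941}{144}).
R v = \frac{35}{6} e_{1} + \frac{83}{48} e_{2}
Answer: -\frac{1541}{5882} e_{1} + \frac{15535}{11764} e_{2}


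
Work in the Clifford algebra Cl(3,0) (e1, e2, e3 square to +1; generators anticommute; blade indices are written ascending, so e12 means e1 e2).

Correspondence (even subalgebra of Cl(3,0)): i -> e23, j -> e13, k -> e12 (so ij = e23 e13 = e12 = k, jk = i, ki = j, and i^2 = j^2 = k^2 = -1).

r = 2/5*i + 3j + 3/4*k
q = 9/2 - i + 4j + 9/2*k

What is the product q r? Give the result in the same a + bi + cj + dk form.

In blades: q = 9/2 + 9/2*e12 + 4*e13 - e23, r = 3/4*e12 + 3*e13 + 2/5*e23.
Distribute q over r term by term (generator squares from the signature, products reordered to ascending indices): (9/2)*r = 27/8*e12 + 27/2*e13 + 9/5*e23; (9/2*e12)*r = -27/8 + 9/5*e13 - 27/2*e23; (4*e13)*r = -12 - 8/5*e12 + 3*e23; (-e23)*r = 2/5 - 3*e12 + 3/4*e13.
Sum: -599/40 - 49/40*e12 + 321/20*e13 - 87/10*e23; translating back through the correspondence:
Answer: -599/40 - 87/10*i + 321/20*j - 49/40*k


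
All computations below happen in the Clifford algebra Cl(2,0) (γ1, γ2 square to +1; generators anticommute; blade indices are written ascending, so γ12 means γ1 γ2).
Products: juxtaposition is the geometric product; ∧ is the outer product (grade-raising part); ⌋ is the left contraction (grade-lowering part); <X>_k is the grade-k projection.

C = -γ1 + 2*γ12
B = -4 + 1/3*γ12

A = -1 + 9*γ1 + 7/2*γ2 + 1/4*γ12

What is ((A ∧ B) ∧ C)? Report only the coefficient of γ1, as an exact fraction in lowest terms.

step 1: 4 - 36*γ1 - 14*γ2 - 4/3*γ12
step 2: -4*γ1 - 6*γ12
Answer: -4


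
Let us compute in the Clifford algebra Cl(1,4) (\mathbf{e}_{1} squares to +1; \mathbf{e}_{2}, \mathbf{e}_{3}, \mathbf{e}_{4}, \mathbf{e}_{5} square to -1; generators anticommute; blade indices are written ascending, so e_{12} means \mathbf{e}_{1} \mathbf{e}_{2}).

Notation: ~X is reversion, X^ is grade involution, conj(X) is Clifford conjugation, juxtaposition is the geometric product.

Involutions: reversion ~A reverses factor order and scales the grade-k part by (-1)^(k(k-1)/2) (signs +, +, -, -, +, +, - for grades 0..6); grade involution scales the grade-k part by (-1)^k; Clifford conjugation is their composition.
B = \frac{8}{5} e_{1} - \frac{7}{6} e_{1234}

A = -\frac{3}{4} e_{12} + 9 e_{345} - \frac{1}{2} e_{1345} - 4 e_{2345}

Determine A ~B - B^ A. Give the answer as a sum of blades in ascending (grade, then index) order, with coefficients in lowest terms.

first term: \frac{6}{5} e_{2} - \frac{14}{3} e_{15} - \frac{7}{12} e_{25} + \frac{7}{8} e_{34} + \frac{21}{2} e_{125} + \frac{4}{5} e_{345} - \frac{72}{5} e_{1345} - \frac{32}{5} e_{12345}
second term: \frac{6}{5} e_{2} + \frac{14}{3} e_{15} + \frac{7}{12} e_{25} + \frac{7}{8} e_{34} + \frac{21}{2} e_{125} + \frac{4}{5} e_{345} - \frac{72}{5} e_{1345} + \frac{32}{5} e_{12345}
Answer: -\frac{28}{3} e_{15} - \frac{7}{6} e_{25} - \frac{64}{5} e_{12345}


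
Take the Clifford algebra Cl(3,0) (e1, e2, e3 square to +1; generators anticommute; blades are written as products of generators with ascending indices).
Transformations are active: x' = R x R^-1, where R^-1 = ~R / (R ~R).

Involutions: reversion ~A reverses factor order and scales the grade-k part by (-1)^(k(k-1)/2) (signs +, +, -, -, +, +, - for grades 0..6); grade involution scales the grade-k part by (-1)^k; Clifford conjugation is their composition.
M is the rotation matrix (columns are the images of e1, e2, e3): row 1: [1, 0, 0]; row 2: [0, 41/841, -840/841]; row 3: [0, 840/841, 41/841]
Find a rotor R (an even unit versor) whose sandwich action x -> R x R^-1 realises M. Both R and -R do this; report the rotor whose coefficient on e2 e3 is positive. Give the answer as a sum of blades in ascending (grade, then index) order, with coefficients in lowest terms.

Method: write R = a + b12*e1 e2 + b13*e1 e3 + b23*e2 e3 with a^2 + b12^2 + b13^2 + b23^2 = 1 (so R^-1 = ~R). Expanding the columns R e_j ~R gives tr M = 4a^2 - 1 and, from the antisymmetric part, M21 - M12 = -4a*b12, M13 - M31 = 4a*b13, M32 - M23 = -4a*b23.
Here tr M = 923/841, so a^2 = (1 + tr M)/4 = 441/841 and a = ±21/29. Taking a = 21/29: M21 - M12 = 0, M13 - M31 = 0, M32 - M23 = 1680/841, giving b12 = 0, b13 = 0, b23 = -20/29, i.e. R = 21/29 - 20/29*e2 e3.
Its e2 e3 coefficient is negative, so report the other preimage -R.
Answer: -21/29 + 20/29*e2 e3. Recall the cover is two-to-one: with M of trace 923/841, both preimages act alike, and the stated e2 e3 sign chooses the sheet.


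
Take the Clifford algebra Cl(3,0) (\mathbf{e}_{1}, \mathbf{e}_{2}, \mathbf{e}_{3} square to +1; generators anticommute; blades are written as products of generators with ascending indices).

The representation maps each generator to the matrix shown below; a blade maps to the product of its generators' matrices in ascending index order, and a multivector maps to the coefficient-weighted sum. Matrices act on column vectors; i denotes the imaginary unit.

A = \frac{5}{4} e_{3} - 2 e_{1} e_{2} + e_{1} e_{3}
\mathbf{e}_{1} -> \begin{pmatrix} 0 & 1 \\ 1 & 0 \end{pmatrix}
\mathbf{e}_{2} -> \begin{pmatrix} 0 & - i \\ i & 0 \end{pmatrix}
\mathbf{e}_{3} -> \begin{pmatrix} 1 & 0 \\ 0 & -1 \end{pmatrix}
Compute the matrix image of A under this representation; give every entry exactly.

Bivector images (products of the table entries): rho(e_{1} e_{2}) = rho(\mathbf{e}_{1})rho(\mathbf{e}_{2}) = \begin{pmatrix} i & 0 \\ 0 & - i \end{pmatrix}; rho(e_{1} e_{3}) = rho(\mathbf{e}_{1})rho(\mathbf{e}_{3}) = \begin{pmatrix} 0 & -1 \\ 1 & 0 \end{pmatrix}.
M = (\frac{5}{4})*rho(e_{3}) + (-2)*rho(e_{1} e_{2}) + (1)*rho(e_{1} e_{3}), summed entrywise:
Answer: \begin{pmatrix} \frac{5}{4} - 2 i & -1 \\ 1 & - \frac{5}{4} + 2 i \end{pmatrix}


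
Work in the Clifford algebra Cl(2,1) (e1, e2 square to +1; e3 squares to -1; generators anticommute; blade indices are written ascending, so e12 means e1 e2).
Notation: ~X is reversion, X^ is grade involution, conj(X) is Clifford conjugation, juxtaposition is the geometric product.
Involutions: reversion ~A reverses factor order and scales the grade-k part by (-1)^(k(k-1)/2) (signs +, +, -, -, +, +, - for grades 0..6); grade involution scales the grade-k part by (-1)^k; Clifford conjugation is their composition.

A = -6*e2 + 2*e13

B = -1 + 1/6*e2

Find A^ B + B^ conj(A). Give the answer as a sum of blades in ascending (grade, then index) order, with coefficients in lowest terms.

first term: 1 - 6*e2 - 2*e13 - 1/3*e123
second term: -1 - 6*e2 + 2*e13 - 1/3*e123
Answer: -12*e2 - 2/3*e123


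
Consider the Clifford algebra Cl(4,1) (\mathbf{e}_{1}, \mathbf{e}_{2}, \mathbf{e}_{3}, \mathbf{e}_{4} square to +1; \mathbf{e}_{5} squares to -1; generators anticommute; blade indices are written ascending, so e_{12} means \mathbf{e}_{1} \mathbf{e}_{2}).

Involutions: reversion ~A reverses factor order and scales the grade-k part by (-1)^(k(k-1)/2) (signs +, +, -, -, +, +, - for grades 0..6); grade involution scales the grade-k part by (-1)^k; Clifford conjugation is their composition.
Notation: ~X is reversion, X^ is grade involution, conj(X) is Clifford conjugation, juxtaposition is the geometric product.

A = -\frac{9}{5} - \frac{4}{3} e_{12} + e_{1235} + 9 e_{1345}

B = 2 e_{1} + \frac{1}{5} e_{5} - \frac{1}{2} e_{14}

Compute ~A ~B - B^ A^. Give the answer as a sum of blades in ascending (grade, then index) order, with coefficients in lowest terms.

first term: -\frac{18}{5} e_{1} - \frac{8}{3} e_{2} - \frac{9}{25} e_{5} - \frac{9}{10} e_{14} - \frac{2}{3} e_{24} + \frac{9}{2} e_{35} - \frac{1}{5} e_{123} + \frac{4}{15} e_{125} - \frac{9}{5} e_{134} - 2 e_{235} - 18 e_{345} + \frac{1}{2} e_{2345}
second term: \frac{18}{5} e_{1} + \frac{8}{3} e_{2} + \frac{9}{25} e_{5} + \frac{9}{10} e_{14} + \frac{2}{3} e_{24} - \frac{9}{2} e_{35} - \frac{1}{5} e_{123} + \frac{4}{15} e_{125} - \frac{9}{5} e_{134} - 2 e_{235} - 18 e_{345} + \frac{1}{2} e_{2345}
Answer: -\frac{36}{5} e_{1} - \frac{16}{3} e_{2} - \frac{18}{25} e_{5} - \frac{9}{5} e_{14} - \frac{4}{3} e_{24} + 9 e_{35}


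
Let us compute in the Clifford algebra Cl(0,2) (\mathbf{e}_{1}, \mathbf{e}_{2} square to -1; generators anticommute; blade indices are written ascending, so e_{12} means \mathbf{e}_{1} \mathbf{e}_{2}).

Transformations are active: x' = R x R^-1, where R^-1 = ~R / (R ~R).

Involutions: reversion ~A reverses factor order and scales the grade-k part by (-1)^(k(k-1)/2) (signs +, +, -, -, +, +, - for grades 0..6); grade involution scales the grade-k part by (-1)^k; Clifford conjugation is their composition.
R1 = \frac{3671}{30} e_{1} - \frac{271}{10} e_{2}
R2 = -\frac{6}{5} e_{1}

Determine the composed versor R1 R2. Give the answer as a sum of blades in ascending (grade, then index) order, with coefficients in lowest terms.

Distribute over the terms of R2 (each basis-blade product reordered to ascending indices, repeated generators contracted through their squares):
R1 (-\frac{6}{5} e_{1}) = \frac{3671}{25} - \frac{813}{25} e_{12}
Answer: \frac{3671}{25} - \frac{813}{25} e_{12}


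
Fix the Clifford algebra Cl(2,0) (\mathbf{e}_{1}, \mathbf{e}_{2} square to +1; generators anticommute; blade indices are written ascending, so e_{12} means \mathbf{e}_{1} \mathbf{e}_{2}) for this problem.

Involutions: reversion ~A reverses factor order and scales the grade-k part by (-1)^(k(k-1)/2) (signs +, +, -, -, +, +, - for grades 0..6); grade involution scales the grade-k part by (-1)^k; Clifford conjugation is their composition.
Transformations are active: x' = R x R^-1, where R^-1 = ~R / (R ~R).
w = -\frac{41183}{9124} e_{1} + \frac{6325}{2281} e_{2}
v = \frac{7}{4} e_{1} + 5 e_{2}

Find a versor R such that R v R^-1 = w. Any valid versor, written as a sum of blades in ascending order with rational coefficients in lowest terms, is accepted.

Take R = v + w = -\frac{6304}{2281} e_{1} + \frac{17730}{2281} e_{2}. Because q(v) = q(w) = \frac{449}{16}, conjugation by R sends v exactly to w.
Answer: -\frac{6304}{2281} e_{1} + \frac{17730}{2281} e_{2}


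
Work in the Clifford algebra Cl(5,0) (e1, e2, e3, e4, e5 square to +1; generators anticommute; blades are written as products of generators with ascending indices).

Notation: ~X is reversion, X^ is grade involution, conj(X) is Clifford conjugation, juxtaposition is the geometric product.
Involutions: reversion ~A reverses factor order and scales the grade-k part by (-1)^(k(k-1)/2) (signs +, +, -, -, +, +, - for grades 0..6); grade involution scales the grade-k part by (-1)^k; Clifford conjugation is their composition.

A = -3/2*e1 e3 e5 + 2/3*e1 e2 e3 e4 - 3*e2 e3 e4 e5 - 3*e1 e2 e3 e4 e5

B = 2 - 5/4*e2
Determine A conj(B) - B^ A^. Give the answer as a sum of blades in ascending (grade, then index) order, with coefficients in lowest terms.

first term: 5/6*e1 e3 e4 - 3*e1 e3 e5 + 15/4*e3 e4 e5 + 4/3*e1 e2 e3 e4 - 15/8*e1 e2 e3 e5 + 15/4*e1 e3 e4 e5 - 6*e2 e3 e4 e5 - 6*e1 e2 e3 e4 e5
second term: -5/6*e1 e3 e4 + 3*e1 e3 e5 - 15/4*e3 e4 e5 + 4/3*e1 e2 e3 e4 - 15/8*e1 e2 e3 e5 - 15/4*e1 e3 e4 e5 - 6*e2 e3 e4 e5 + 6*e1 e2 e3 e4 e5
Answer: 5/3*e1 e3 e4 - 6*e1 e3 e5 + 15/2*e3 e4 e5 + 15/2*e1 e3 e4 e5 - 12*e1 e2 e3 e4 e5


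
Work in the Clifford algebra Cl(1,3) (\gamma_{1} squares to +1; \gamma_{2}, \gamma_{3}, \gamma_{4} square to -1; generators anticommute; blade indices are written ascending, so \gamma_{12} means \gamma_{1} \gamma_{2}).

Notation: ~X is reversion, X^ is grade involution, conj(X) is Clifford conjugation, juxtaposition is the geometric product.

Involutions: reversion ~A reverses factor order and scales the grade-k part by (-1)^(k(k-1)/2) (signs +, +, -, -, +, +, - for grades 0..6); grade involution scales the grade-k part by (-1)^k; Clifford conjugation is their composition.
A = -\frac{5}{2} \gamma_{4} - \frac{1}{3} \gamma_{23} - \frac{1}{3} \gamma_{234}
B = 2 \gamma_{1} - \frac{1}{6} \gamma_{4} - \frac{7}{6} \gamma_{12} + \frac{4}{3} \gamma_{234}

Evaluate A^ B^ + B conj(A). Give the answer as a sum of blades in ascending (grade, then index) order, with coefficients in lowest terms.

first term: -\frac{31}{36} - \frac{4}{9} \gamma_{4} + \frac{7}{18} \gamma_{13} + 5 \gamma_{14} + \frac{59}{18} \gamma_{23} + \frac{2}{3} \gamma_{123} - \frac{35}{12} \gamma_{124} - \frac{7}{18} \gamma_{134} - \frac{1}{18} \gamma_{234} + \frac{2}{3} \gamma_{1234}
second term: -\frac{1}{36} - \frac{4}{9} \gamma_{4} + \frac{7}{18} \gamma_{13} + 5 \gamma_{14} - \frac{61}{18} \gamma_{23} + \frac{2}{3} \gamma_{123} - \frac{35}{12} \gamma_{124} - \frac{7}{18} \gamma_{134} - \frac{1}{18} \gamma_{234} - \frac{2}{3} \gamma_{1234}
Answer: -\frac{8}{9} - \frac{8}{9} \gamma_{4} + \frac{7}{9} \gamma_{13} + 10 \gamma_{14} - \frac{1}{9} \gamma_{23} + \frac{4}{3} \gamma_{123} - \frac{35}{6} \gamma_{124} - \frac{7}{9} \gamma_{134} - \frac{1}{9} \gamma_{234}


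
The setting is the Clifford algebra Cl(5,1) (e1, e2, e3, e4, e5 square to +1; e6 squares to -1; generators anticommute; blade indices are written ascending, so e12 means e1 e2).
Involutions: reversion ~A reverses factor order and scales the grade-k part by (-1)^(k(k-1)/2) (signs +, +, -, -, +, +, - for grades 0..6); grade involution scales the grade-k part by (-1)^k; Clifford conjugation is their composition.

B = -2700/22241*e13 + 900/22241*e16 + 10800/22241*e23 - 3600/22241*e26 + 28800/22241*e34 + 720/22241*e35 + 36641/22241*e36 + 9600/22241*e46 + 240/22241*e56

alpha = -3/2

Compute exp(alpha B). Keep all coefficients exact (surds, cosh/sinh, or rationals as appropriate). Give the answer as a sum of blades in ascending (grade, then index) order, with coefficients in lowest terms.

B^2 term by term: the squares give (-2700/22241)^2*(e13)^2 + (900/22241)^2*(e16)^2 + (10800/22241)^2*(e23)^2 + (-3600/22241)^2*(e26)^2 + (28800/22241)^2*(e34)^2 + (720/22241)^2*(e35)^2 + (36641/22241)^2*(e36)^2 + (9600/22241)^2*(e46)^2 + (240/22241)^2*(e56)^2 = 7290000/494662081*(-1) + 810000/494662081*(+1) + 116640000/494662081*(-1) + 12960000/494662081*(+1) + 829440000/494662081*(-1) + 518400/494662081*(-1) + 1342562881/494662081*(+1) + 92160000/494662081*(+1) + 57600/494662081*(+1) = 1 (each basis 2-blade squares to minus the product of its generators' squares); cross terms between blades sharing an index anticommute and cancel; the commuting (index-disjoint) pairs give grade-4 terms 2*c*c'*(blade product), which cancel blade by blade — e1236: -19440000/494662081 + 19440000/494662081 = 0; e1346: -51840000/494662081 + 51840000/494662081 = 0; e1356: -1296000/494662081 + 1296000/494662081 = 0; e2346: 207360000/494662081 - 207360000/494662081 = 0; e2356: 5184000/494662081 - 5184000/494662081 = 0; e3456: 13824000/494662081 - 13824000/494662081 = 0 — confirming B is simple. So B^2 = 1.
B^2 = 1 — B^2 > 0, so the exponential closes hyperbolically: l = 1, alpha*l = -3/2, so exp(alpha B) = cosh(-3/2) + (sinh(-3/2)/1)*B = cosh(3/2) + (-sinh(3/2))*B.
Answer: cosh(3/2) + 2700*sinh(3/2)/22241*e13 - 900*sinh(3/2)/22241*e16 - 10800*sinh(3/2)/22241*e23 + 3600*sinh(3/2)/22241*e26 - 28800*sinh(3/2)/22241*e34 - 720*sinh(3/2)/22241*e35 - 36641*sinh(3/2)/22241*e36 - 9600*sinh(3/2)/22241*e46 - 240*sinh(3/2)/22241*e56


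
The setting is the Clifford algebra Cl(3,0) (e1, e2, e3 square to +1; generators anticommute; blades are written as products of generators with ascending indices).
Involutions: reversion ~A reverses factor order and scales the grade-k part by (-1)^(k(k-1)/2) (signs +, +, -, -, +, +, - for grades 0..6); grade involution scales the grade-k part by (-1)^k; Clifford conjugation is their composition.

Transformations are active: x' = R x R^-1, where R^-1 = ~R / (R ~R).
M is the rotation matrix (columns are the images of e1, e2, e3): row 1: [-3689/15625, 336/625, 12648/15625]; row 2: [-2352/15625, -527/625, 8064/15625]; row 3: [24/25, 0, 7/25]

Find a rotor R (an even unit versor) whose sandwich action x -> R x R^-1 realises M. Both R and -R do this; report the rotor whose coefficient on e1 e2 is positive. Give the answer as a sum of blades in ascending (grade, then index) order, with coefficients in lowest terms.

Method: write R = a + b12*e1 e2 + b13*e1 e3 + b23*e2 e3 with a^2 + b12^2 + b13^2 + b23^2 = 1 (so R^-1 = ~R). Expanding the columns R e_j ~R gives tr M = 4a^2 - 1 and, from the antisymmetric part, M21 - M12 = -4a*b12, M13 - M31 = 4a*b13, M32 - M23 = -4a*b23.
Here tr M = -12489/15625, so a^2 = (1 + tr M)/4 = 784/15625 and a = ±28/125. Taking a = 28/125: M21 - M12 = -10752/15625, M13 - M31 = -2352/15625, M32 - M23 = -8064/15625, giving b12 = 96/125, b13 = -21/125, b23 = 72/125, i.e. R = 28/125 + 96/125*e1 e2 - 21/125*e1 e3 + 72/125*e2 e3.
Its e1 e2 coefficient is already positive.
Answer: 28/125 + 96/125*e1 e2 - 21/125*e1 e3 + 72/125*e2 e3. Why the constraint matters: R and -R act identically through the sandwich — M has trace -12489/15625 either way — so only the sign condition on e1 e2 picks one of the two preimages.


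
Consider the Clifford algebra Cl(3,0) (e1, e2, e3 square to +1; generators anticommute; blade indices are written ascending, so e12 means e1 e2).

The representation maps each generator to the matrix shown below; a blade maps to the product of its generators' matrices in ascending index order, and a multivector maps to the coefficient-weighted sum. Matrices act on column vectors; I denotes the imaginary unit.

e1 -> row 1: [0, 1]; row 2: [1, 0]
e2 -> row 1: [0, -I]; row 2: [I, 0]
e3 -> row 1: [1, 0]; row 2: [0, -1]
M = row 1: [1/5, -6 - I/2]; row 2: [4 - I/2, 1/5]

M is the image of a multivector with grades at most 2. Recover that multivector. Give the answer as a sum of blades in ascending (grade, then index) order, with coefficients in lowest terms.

Method: 1, rho(e1), rho(e2), rho(e3) form a trace-orthogonal basis of the 2x2 complex matrices (tr(X Y) = 2 if X = Y, else 0), so M = m0*1 + m1*rho(e1) + m2*rho(e2) + m3*rho(e3) with m0 = tr(M)/2 = 1/5, m1 = tr(M rho(e1))/2 = -1 - I/2, m2 = tr(M rho(e2))/2 = -5*I, m3 = tr(M rho(e3))/2 = 0.
Multiplying table entries, the bivector images are rho(e12) = I*rho(e3), rho(e13) = -I*rho(e2), rho(e23) = I*rho(e1); with real blade coefficients the real parts of m0..m3 are the coefficients of 1, e1, e2, e3 and the imaginary parts give the bivectors (e23: Im m1, e13: -Im m2, e12: Im m3).
Answer: 1/5 - e1 + 5*e13 - 1/2*e23


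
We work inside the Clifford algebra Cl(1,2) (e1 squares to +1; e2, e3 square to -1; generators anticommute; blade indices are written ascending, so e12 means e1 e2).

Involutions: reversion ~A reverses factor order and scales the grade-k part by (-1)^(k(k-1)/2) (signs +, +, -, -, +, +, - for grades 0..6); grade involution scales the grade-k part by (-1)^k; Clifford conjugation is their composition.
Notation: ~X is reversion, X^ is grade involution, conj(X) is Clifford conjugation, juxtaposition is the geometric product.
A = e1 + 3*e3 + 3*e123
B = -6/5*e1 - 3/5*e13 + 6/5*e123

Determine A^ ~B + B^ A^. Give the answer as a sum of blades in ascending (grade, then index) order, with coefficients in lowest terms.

first term: -12/5 - 9/5*e1 + 9/5*e2 - 3/5*e3 - 18/5*e12 - 18/5*e13 + 24/5*e23
second term: -24/5 - 9/5*e1 - 9/5*e2 - 3/5*e3 - 18/5*e12 - 18/5*e13 - 12/5*e23
Answer: -36/5 - 18/5*e1 - 6/5*e3 - 36/5*e12 - 36/5*e13 + 12/5*e23


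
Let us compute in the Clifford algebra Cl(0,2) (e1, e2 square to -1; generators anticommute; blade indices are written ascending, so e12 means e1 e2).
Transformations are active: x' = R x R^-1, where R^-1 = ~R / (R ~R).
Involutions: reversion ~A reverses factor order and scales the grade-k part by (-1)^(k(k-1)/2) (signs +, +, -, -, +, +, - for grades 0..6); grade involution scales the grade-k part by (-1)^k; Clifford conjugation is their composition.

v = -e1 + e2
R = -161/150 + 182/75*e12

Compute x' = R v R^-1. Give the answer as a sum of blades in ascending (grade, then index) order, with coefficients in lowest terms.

~R = -161/150 - 182/75*e12, and R ~R = 158417/22500, so R^-1 = ~R / (158417/22500).
R v = -203/150*e1 - 7/2*e2
Answer: 4567/3233*e1 + 217/3233*e2


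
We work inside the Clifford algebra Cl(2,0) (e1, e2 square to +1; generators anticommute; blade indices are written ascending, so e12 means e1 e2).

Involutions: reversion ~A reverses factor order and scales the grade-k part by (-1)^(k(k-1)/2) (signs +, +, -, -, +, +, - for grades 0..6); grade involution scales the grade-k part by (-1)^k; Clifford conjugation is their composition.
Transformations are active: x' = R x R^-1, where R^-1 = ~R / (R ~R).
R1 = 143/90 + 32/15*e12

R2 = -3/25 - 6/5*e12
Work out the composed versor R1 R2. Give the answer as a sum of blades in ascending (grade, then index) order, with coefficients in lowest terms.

Distribute over the terms of R1 (each basis-blade product reordered to ascending indices, repeated generators contracted through their squares):
(143/90) R2 = -143/750 - 143/75*e12
(32/15*e12) R2 = 64/25 - 32/125*e12
Summing the partial products and collecting blades:
Answer: 1777/750 - 811/375*e12


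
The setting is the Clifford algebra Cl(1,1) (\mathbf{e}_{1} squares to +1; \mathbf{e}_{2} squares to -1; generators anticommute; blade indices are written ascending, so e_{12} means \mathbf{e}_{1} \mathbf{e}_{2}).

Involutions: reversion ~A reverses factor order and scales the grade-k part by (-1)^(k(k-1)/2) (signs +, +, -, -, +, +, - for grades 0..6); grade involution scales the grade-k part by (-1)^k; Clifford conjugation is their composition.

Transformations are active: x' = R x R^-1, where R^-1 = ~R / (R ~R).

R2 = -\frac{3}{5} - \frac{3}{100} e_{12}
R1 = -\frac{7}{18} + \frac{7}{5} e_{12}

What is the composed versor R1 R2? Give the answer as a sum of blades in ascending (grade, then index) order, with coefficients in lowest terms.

Distribute over the terms of R1 (each basis-blade product reordered to ascending indices, repeated generators contracted through their squares):
(-\frac{7}{18}) R2 = \frac{7}{30} + \frac{7}{600} e_{12}
(\frac{7}{5} e_{12}) R2 = -\frac{21}{500} - \frac{21}{25} e_{12}
Summing the partial products and collecting blades:
Answer: \frac{287}{1500} - \frac{497}{600} e_{12}


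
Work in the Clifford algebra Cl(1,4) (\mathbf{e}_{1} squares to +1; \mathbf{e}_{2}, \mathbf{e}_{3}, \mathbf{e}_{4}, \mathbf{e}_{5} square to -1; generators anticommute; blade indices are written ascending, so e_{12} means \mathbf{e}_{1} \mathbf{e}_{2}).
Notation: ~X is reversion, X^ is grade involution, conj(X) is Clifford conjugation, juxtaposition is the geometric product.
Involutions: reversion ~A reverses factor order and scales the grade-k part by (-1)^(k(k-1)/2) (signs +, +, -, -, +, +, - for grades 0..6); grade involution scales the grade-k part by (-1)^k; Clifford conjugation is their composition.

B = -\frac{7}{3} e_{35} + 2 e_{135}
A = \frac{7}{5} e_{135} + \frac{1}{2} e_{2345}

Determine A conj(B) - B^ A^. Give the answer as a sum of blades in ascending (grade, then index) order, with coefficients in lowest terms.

first term: -\frac{14}{5} - \frac{49}{15} e_{1} + \frac{7}{6} e_{24} + e_{124}
second term: -\frac{14}{5} - \frac{49}{15} e_{1} - \frac{7}{6} e_{24} - e_{124}
Answer: \frac{7}{3} e_{24} + 2 e_{124}


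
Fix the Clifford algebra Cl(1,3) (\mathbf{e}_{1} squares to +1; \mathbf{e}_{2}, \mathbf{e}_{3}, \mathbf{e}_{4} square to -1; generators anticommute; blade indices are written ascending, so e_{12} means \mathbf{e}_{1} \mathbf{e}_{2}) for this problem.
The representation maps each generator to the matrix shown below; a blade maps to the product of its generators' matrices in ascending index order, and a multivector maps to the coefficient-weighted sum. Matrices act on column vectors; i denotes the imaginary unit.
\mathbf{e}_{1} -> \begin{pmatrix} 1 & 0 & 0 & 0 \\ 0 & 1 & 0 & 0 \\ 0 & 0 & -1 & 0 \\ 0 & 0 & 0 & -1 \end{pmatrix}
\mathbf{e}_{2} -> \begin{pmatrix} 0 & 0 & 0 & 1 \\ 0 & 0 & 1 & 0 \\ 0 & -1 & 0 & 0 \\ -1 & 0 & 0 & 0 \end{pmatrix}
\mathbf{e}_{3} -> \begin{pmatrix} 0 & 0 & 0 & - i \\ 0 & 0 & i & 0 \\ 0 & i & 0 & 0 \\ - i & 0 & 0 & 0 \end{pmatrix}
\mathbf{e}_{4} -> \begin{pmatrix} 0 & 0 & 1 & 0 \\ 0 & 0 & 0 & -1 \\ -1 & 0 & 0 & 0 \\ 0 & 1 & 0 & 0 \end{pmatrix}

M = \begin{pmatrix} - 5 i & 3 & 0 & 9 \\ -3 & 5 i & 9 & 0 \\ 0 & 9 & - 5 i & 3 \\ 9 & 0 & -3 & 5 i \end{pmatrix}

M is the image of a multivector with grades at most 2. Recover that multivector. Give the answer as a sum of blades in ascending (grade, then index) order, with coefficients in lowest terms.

Method: the blade images are trace-orthogonal — tr(rho(e_A) rho(e_B)^-1) = 4 if A = B and 0 otherwise — and rho(e_A)^-1 = (e_A)^2 * rho(e_A) with (e_A)^2 = +1 or -1, so the coefficient of e_A in the preimage is (e_A)^2 * tr(M rho(e_A))/4.
Nonzero projections over blades of grade <= 2: e_{12}: (e_{12})^2 = +1, tr(M rho(e_{12})) = 36, coefficient 9; e_{23}: (e_{23})^2 = -1, tr(M rho(e_{23})) = -20, coefficient 5; e_{24}: (e_{24})^2 = -1, tr(M rho(e_{24})) = -12, coefficient 3. Every other blade of grade <= 2 projects to 0.
Answer: 9 e_{12} + 5 e_{23} + 3 e_{24}


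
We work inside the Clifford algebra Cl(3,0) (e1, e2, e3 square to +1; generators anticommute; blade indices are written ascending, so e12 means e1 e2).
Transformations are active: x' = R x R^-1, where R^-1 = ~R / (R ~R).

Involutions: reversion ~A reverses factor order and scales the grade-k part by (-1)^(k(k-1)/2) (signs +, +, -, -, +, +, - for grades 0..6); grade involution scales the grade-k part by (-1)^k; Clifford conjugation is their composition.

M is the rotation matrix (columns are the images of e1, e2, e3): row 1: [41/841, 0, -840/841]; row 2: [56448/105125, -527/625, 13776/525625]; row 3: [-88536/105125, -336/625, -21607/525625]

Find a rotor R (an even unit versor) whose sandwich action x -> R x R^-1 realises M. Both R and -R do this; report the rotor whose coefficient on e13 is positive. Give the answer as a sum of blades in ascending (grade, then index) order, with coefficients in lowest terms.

Method: write R = a + b12*e12 + b13*e13 + b23*e23 with a^2 + b12^2 + b13^2 + b23^2 = 1 (so R^-1 = ~R). Expanding the columns R e_j ~R gives tr M = 4a^2 - 1 and, from the antisymmetric part, M21 - M12 = -4a*b12, M13 - M31 = 4a*b13, M32 - M23 = -4a*b23.
Here tr M = -439189/525625, so a^2 = (1 + tr M)/4 = 21609/525625 and a = ±147/725. Taking a = 147/725: M21 - M12 = 56448/105125, M13 - M31 = -16464/105125, M32 - M23 = -296352/525625, giving b12 = -96/145, b13 = -28/145, b23 = 504/725, i.e. R = 147/725 - 96/145*e12 - 28/145*e13 + 504/725*e23.
Its e13 coefficient is negative, so report the other preimage -R.
Answer: -147/725 + 96/145*e12 + 28/145*e13 - 504/725*e23. Why the constraint matters: R and -R act identically through the sandwich — M has trace -439189/525625 either way — so only the sign condition on e13 picks one of the two preimages.


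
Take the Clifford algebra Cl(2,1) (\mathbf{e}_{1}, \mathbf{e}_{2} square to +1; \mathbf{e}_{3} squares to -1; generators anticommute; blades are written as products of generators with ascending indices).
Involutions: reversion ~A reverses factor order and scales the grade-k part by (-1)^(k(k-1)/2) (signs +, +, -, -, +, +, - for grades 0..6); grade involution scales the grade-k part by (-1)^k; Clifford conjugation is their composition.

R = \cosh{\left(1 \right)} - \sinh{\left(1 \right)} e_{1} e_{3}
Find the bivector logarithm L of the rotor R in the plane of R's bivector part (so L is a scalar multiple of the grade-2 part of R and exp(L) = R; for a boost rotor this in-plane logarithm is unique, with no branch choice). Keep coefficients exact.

The scalar part of R is \cosh{\left(1 \right)}, so cosh pins the rapidity up to sign — the sign comes from the bivector part; dividing that part by sinh of the rapidity yields the plane, and the in-plane L = rapidity * plane is unique because the two sign choices cancel.
Concretely: cosh(rapidity) = \cosh{\left(1 \right)} gives rapidity = ±1, and since rapidity/sinh(rapidity) is even the sign is immaterial: L = (rapidity/sinh(rapidity)) * <R>_2 = (\frac{1}{\sinh{\left(1 \right)}}) * <R>_2.
Answer: -e_{1} e_{3}
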